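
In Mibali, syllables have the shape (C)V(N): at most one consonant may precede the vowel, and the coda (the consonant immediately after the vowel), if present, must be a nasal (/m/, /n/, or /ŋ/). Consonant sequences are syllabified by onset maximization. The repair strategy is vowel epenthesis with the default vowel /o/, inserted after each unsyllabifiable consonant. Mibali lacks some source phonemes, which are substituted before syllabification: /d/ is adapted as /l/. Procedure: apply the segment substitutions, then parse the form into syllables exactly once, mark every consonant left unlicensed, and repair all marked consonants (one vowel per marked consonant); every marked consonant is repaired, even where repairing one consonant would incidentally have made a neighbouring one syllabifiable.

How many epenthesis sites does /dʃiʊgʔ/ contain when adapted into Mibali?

3

After substitution the input is /lʃiʊgʔ/.
The unsyllabifiable consonants are /l/, /g/, /ʔ/; each receives one epenthetic vowel.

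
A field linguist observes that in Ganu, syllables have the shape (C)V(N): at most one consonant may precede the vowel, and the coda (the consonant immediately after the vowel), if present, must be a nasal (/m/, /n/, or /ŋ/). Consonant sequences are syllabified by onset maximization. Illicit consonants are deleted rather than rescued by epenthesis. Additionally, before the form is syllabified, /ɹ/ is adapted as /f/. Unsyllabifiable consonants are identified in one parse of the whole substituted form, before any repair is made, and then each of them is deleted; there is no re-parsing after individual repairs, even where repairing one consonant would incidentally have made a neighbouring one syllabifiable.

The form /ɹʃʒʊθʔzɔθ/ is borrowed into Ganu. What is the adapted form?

ʒʊzɔ

Substitution: /ɹ/ → /f/, giving /fʃʒʊθʔzɔθ/.
Syllabifying with onset maximization leaves /f/, /ʃ/, /θ/, /ʔ/, /θ/ stranded (only a nasal (/m/, /n/, or /ŋ/) is licensed in coda position; onsets are limited to one consonant).
Deletion applies to /f/, /ʃ/, /θ/, /ʔ/, /θ/.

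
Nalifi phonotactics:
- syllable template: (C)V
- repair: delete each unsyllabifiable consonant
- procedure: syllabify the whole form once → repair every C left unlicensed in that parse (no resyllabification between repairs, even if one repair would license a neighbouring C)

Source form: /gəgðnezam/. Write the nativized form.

The consonants /g/, /ð/, /m/ cannot be parsed into a legal (C)V syllable (no codas are permitted; onsets are limited to one consonant).
Each unlicensed consonant is deleted: /g/, /ð/, /m/.

gəneza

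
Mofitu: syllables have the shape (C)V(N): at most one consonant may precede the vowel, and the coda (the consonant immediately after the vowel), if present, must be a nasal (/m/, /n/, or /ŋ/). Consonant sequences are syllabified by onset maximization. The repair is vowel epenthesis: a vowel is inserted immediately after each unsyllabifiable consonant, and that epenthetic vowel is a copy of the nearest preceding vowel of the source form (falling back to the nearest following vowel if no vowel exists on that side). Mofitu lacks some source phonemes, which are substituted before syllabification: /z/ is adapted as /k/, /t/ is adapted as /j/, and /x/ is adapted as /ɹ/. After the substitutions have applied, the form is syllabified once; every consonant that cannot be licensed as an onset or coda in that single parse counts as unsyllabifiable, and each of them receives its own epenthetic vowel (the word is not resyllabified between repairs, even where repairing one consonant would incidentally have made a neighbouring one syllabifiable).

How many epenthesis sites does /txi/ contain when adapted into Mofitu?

After substitution the input is /jɹi/.
The unsyllabifiable consonants are /j/; each receives one epenthetic vowel.

1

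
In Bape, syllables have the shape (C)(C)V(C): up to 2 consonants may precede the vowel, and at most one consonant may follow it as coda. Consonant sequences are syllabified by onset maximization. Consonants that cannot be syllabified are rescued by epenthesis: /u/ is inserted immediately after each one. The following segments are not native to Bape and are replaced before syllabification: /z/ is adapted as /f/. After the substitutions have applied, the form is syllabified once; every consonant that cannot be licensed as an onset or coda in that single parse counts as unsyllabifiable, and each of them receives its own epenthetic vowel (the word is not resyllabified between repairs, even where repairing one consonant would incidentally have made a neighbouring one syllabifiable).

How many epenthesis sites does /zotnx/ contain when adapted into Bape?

After substitution the input is /fotnx/.
The unsyllabifiable consonants are /n/, /x/; each receives one epenthetic vowel.

2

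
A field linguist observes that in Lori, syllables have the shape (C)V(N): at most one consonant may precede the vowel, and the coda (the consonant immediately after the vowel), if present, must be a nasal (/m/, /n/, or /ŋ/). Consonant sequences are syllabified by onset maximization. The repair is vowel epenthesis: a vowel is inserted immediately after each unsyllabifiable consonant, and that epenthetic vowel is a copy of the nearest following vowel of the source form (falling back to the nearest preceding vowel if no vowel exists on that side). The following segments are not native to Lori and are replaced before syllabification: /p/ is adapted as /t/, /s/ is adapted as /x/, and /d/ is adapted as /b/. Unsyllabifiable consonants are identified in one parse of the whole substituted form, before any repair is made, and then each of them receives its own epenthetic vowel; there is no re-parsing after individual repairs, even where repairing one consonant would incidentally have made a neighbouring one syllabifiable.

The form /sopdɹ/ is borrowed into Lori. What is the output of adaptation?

Substitution: /s/ → /x/, /p/ → /t/, /d/ → /b/, giving /xotbɹ/.
Syllabifying with onset maximization leaves /t/, /b/, /ɹ/ stranded (only a nasal (/m/, /n/, or /ŋ/) is licensed in coda position; onsets are limited to one consonant).
Each unlicensed consonant becomes the onset of a new syllable: /t/ → /to/, /b/ → /bo/, /ɹ/ → /ɹo/.

xotoboɹo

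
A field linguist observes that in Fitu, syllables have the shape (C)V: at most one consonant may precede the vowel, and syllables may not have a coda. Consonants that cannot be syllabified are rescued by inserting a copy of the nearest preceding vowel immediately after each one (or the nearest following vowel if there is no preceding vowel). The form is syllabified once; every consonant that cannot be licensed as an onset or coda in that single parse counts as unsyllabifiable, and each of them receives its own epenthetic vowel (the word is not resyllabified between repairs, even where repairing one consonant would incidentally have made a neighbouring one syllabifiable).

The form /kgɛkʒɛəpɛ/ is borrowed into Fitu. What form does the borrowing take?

Under (C)V, the unsyllabifiable consonants are /k/, /k/ (no codas are permitted; onsets are limited to one consonant).
Each unlicensed consonant becomes the onset of a new syllable: /k/ → /kɛ/, /k/ → /kɛ/.

kɛgɛkɛʒɛəpɛ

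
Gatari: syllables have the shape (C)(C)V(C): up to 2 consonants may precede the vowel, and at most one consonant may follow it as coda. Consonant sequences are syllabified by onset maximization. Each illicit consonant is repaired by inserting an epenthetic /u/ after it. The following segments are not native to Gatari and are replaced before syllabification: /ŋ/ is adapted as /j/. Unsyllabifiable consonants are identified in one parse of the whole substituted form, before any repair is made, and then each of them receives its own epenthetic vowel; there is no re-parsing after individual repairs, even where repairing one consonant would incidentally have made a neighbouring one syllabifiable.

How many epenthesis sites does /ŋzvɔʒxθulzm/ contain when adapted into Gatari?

After substitution the input is /jzvɔʒxθulzm/.
The unsyllabifiable consonants are /j/, /z/, /m/; each receives one epenthetic vowel.

3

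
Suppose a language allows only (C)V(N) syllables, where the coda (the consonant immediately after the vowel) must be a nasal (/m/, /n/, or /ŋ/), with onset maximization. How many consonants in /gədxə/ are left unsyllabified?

Under (C)V(N), the unsyllabifiable consonants are /d/ (only a nasal (/m/, /n/, or /ŋ/) is licensed in coda position; onsets are limited to one consonant).

1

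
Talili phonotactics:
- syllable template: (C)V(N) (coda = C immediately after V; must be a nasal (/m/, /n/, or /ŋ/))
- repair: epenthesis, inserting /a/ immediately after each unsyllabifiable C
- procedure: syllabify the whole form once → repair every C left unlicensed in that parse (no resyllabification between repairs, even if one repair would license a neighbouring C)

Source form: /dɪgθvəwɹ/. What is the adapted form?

dɪgaθavəwaɹa

Syllabifying with onset maximization leaves /g/, /θ/, /w/, /ɹ/ stranded (only a nasal (/m/, /n/, or /ŋ/) is licensed in coda position; onsets are limited to one consonant).
Epenthesis after each stranded consonant: /g/ → /ga/, /θ/ → /θa/, /w/ → /wa/, /ɹ/ → /ɹa/.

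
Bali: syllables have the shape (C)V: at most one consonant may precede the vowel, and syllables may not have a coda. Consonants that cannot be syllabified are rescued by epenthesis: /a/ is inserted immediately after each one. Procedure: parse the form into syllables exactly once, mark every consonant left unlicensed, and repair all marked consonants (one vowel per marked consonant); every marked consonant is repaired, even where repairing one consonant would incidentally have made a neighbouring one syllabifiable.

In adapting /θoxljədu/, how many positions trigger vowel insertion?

2

The unsyllabifiable consonants are /x/, /l/; each receives one epenthetic vowel.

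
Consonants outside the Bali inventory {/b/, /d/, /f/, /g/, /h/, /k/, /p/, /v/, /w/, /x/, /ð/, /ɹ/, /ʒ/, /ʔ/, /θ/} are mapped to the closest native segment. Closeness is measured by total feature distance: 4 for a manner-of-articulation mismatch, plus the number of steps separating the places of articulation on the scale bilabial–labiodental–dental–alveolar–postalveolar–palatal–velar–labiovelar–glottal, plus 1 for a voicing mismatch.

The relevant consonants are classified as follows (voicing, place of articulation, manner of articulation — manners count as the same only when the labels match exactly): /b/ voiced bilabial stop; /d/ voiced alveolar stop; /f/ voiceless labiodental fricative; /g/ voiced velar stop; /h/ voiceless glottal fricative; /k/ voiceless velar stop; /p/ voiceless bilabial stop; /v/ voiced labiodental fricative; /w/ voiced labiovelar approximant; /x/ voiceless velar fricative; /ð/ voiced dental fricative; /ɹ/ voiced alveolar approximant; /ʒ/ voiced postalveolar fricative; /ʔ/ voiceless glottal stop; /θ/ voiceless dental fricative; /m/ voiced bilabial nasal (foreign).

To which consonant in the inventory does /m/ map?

b

/b/ is closest: manner differs (nasal→stop, +4), place distance 0 (bilabial→bilabial), same voicing; total 4. Next closest is /p/ at distance 5.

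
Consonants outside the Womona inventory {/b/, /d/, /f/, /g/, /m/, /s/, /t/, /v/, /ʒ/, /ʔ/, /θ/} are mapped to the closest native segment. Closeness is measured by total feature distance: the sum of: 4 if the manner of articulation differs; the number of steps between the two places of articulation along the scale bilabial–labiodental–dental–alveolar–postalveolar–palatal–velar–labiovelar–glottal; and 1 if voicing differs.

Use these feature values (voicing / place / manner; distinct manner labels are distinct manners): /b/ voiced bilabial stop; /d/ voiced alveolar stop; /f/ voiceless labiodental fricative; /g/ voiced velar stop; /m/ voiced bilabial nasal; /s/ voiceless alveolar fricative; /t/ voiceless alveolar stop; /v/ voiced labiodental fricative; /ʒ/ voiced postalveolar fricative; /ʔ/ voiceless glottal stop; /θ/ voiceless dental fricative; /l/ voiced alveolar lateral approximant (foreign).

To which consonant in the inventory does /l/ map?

/d/ is closest: manner differs (lateral approximant→stop, +4), place distance 0 (alveolar→alveolar), same voicing; total 4. Next closest is /s/ at distance 5.

d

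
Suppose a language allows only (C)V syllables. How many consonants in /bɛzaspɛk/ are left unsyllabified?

Under (C)V, the unsyllabifiable consonants are /s/, /k/ (no codas are permitted; onsets are limited to one consonant).

2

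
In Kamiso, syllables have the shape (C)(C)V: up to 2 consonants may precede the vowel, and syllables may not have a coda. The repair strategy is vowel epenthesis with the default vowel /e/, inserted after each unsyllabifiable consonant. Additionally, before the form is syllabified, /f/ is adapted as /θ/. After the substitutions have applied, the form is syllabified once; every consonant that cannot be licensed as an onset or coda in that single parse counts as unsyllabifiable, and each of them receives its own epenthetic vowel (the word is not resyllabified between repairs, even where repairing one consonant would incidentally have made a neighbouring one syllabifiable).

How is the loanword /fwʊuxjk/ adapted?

θwʊuxejeke

Substitution: /f/ → /θ/, giving /θwʊuxjk/.
The consonants /x/, /j/, /k/ cannot be parsed into a legal (C)(C)V syllable (no codas are permitted; onsets may contain at most 2 consonants).
Epenthesis after each stranded consonant: /x/ → /xe/, /j/ → /je/, /k/ → /ke/.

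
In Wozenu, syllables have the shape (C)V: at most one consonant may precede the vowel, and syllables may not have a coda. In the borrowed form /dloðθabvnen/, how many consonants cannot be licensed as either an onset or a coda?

5

The consonants /d/, /ð/, /b/, /v/, /n/ cannot be parsed into a legal (C)V syllable (no codas are permitted; onsets are limited to one consonant).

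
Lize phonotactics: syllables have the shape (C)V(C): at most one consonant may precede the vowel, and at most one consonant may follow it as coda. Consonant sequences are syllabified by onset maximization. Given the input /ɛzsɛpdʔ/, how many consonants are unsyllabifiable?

The consonants /d/, /ʔ/ cannot be parsed into a legal (C)V(C) syllable (at most one coda consonant is licensed; onsets are limited to one consonant).

2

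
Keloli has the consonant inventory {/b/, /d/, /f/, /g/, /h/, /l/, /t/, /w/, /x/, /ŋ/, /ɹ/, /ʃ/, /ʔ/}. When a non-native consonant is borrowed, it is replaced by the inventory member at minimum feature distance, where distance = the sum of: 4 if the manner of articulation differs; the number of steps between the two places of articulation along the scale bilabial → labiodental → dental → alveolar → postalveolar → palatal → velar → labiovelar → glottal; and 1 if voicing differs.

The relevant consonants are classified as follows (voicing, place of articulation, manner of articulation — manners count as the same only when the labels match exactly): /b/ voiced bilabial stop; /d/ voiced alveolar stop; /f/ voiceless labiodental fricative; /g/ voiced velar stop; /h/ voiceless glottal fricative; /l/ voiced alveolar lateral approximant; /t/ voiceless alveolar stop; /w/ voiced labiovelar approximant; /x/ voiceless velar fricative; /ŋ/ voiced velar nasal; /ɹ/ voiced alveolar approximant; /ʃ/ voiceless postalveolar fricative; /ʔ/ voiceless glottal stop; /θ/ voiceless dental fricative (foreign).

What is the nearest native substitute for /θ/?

f

/f/ is closest: same manner (fricative), place distance 1 (dental→labiodental), same voicing; total 1. Next closest is /ʃ/ at distance 2.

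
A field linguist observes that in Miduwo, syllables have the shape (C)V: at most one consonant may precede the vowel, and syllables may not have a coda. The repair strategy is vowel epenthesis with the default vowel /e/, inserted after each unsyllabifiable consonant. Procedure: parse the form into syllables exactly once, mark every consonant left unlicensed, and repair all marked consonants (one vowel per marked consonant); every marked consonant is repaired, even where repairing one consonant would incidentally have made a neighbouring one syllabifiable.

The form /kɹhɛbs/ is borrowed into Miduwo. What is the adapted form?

keɹehɛbese

Under (C)V, the unsyllabifiable consonants are /k/, /ɹ/, /b/, /s/ (no codas are permitted; onsets are limited to one consonant).
Epenthesis after each stranded consonant: /k/ → /ke/, /ɹ/ → /ɹe/, /b/ → /be/, /s/ → /se/.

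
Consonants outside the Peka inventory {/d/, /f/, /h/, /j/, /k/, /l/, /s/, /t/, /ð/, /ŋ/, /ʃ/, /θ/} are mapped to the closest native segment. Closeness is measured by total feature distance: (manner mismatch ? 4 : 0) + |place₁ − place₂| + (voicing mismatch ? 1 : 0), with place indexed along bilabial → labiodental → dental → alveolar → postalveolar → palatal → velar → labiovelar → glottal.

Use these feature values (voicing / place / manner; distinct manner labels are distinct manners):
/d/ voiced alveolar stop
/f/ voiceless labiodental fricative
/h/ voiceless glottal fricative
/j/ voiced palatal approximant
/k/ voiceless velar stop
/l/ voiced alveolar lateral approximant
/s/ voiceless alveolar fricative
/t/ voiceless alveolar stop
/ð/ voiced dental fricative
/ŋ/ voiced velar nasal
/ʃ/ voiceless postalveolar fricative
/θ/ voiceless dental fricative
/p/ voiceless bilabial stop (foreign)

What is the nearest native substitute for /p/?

t

/t/ is closest: same manner (stop), place distance 3 (bilabial→alveolar), same voicing; total 3. Next closest is /d/ at distance 4.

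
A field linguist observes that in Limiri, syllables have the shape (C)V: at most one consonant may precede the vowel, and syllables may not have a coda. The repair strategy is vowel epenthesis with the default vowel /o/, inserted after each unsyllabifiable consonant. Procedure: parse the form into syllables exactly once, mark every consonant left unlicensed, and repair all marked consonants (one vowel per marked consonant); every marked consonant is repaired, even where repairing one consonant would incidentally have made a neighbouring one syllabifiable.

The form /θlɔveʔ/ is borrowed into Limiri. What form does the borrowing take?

θolɔveʔo

Under (C)V, the unsyllabifiable consonants are /θ/, /ʔ/ (no codas are permitted; onsets are limited to one consonant).
Inserting the epenthetic vowel yields /θ/ → /θo/, /ʔ/ → /ʔo/.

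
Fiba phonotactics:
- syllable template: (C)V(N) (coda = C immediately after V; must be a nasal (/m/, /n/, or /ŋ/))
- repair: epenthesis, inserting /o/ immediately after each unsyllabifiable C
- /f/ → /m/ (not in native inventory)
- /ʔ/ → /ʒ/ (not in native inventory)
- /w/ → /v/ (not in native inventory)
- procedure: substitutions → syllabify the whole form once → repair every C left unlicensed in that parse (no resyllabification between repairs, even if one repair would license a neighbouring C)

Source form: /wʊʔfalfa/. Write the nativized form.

vʊʒomaloma

Substitution: /w/ → /v/, /ʔ/ → /ʒ/, /f/ → /m/, giving /vʊʒmalma/.
Under (C)V(N), the unsyllabifiable consonants are /ʒ/, /l/ (only a nasal (/m/, /n/, or /ŋ/) is licensed in coda position; onsets are limited to one consonant).
Inserting the epenthetic vowel yields /ʒ/ → /ʒo/, /l/ → /lo/.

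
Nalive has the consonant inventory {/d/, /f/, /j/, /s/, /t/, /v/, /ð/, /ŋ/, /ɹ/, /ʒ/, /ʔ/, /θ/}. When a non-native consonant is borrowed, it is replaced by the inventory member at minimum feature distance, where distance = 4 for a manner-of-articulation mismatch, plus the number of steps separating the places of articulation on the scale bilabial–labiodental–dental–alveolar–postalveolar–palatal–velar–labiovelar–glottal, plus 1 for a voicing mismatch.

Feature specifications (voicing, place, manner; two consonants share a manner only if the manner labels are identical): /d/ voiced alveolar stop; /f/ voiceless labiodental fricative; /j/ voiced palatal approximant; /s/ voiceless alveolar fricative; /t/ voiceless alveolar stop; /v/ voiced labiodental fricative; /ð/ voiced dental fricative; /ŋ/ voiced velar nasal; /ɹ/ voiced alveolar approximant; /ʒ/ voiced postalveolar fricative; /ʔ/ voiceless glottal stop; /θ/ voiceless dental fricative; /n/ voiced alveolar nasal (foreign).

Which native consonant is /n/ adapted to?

/ŋ/ is closest: same manner (nasal), place distance 3 (alveolar→velar), same voicing; total 3. Next closest is /d/ at distance 4.

ŋ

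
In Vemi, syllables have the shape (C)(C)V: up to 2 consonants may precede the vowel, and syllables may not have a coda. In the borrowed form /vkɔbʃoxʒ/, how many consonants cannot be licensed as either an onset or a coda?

The consonants /x/, /ʒ/ cannot be parsed into a legal (C)(C)V syllable (no codas are permitted; onsets may contain at most 2 consonants).

2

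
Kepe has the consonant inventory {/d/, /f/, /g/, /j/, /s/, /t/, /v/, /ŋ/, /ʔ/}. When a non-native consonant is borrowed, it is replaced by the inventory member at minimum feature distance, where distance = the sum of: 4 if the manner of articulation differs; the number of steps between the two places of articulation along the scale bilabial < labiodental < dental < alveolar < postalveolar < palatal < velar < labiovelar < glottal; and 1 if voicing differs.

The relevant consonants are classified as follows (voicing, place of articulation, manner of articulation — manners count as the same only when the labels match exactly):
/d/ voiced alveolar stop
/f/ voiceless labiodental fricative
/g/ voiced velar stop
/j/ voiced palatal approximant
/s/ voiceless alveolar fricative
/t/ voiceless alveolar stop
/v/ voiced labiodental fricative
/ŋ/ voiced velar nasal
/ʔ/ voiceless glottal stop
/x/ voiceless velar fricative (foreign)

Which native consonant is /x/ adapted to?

s

/s/ is closest: same manner (fricative), place distance 3 (velar→alveolar), same voicing; total 3. Next closest is /f/ at distance 5.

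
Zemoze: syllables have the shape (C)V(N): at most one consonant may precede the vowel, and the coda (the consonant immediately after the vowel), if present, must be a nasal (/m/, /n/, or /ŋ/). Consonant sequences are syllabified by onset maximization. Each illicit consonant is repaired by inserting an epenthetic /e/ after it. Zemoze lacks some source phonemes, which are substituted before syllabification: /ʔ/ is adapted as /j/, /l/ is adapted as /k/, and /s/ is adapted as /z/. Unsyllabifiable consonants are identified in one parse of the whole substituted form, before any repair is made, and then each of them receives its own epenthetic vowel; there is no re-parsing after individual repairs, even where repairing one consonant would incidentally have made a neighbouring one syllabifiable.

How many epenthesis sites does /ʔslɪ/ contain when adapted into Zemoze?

After substitution the input is /jzkɪ/.
The unsyllabifiable consonants are /j/, /z/; each receives one epenthetic vowel.

2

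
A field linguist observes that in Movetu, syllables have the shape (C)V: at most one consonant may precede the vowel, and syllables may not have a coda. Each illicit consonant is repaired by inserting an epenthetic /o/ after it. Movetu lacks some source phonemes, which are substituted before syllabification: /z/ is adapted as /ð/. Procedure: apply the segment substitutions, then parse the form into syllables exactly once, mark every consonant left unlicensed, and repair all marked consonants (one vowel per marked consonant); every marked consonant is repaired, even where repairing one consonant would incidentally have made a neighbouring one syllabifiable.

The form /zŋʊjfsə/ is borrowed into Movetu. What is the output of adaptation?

Substitution: /z/ → /ð/, giving /ðŋʊjfsə/.
Syllabifying with onset maximization leaves /ð/, /j/, /f/ stranded (no codas are permitted; onsets are limited to one consonant).
Each unlicensed consonant becomes the onset of a new syllable: /ð/ → /ðo/, /j/ → /jo/, /f/ → /fo/.

ðoŋʊjofosə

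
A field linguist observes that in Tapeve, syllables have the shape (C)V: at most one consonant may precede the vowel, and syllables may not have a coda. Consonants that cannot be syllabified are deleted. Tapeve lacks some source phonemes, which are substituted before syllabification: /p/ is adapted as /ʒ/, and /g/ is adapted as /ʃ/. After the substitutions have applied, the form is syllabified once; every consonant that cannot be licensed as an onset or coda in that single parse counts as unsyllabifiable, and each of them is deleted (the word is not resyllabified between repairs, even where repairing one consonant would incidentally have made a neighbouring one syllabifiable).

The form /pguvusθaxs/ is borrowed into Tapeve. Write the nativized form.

ʃuvuθa

Substitution: /p/ → /ʒ/, /g/ → /ʃ/, giving /ʒʃuvusθaxs/.
Under (C)V, the unsyllabifiable consonants are /ʒ/, /s/, /x/, /s/ (no codas are permitted; onsets are limited to one consonant).
Each unlicensed consonant is deleted: /ʒ/, /s/, /x/, /s/.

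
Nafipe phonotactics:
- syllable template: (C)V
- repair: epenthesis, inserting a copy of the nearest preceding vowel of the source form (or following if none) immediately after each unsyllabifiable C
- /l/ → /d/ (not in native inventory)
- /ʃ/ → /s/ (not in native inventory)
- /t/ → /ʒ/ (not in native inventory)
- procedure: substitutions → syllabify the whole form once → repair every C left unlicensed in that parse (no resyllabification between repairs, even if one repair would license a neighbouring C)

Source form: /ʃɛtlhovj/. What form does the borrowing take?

sɛʒɛdɛhovojo

Substitution: /ʃ/ → /s/, /t/ → /ʒ/, /l/ → /d/, giving /sɛʒdhovj/.
The consonants /ʒ/, /d/, /v/, /j/ cannot be parsed into a legal (C)V syllable (no codas are permitted; onsets are limited to one consonant).
Inserting the epenthetic vowel yields /ʒ/ → /ʒɛ/, /d/ → /dɛ/, /v/ → /vo/, /j/ → /jo/.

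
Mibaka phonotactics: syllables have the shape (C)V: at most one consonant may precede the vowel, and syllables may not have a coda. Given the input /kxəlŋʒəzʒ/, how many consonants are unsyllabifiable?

5

Syllabifying with onset maximization leaves /k/, /l/, /ŋ/, /z/, /ʒ/ stranded (no codas are permitted; onsets are limited to one consonant).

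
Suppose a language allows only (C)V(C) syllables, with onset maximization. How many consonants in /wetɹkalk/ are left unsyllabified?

2

The consonants /ɹ/, /k/ cannot be parsed into a legal (C)V(C) syllable (at most one coda consonant is licensed; onsets are limited to one consonant).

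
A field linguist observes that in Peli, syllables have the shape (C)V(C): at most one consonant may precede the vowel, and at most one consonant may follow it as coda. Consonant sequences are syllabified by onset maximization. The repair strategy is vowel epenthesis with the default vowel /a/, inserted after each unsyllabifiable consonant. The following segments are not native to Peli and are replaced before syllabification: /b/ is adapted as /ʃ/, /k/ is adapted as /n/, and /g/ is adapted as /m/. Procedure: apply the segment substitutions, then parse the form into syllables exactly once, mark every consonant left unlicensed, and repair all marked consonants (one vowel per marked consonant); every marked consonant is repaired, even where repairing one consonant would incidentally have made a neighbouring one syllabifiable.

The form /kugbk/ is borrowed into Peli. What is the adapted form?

Substitution: /k/ → /n/, /g/ → /m/, /b/ → /ʃ/, giving /numʃn/.
The consonants /ʃ/, /n/ cannot be parsed into a legal (C)V(C) syllable (at most one coda consonant is licensed; onsets are limited to one consonant).
Inserting the epenthetic vowel yields /ʃ/ → /ʃa/, /n/ → /na/.

numʃana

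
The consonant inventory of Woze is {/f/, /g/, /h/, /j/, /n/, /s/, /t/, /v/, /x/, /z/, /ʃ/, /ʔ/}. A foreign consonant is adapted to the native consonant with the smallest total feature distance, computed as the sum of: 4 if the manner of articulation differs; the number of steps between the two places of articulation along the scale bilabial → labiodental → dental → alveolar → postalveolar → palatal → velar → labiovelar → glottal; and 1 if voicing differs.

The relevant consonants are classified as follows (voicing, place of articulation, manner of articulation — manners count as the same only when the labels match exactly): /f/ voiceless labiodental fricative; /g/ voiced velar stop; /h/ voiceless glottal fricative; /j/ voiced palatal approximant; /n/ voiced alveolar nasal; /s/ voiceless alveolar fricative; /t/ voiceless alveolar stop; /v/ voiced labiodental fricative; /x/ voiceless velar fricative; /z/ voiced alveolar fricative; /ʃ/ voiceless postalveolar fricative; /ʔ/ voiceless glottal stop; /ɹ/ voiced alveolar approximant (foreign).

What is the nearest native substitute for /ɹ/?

j

/j/ is closest: same manner (approximant), place distance 2 (alveolar→palatal), same voicing; total 2. Next closest is /n/ at distance 4.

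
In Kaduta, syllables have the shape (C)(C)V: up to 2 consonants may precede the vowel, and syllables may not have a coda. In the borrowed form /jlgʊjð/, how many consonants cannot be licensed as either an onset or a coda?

The consonants /j/, /j/, /ð/ cannot be parsed into a legal (C)(C)V syllable (no codas are permitted; onsets may contain at most 2 consonants).

3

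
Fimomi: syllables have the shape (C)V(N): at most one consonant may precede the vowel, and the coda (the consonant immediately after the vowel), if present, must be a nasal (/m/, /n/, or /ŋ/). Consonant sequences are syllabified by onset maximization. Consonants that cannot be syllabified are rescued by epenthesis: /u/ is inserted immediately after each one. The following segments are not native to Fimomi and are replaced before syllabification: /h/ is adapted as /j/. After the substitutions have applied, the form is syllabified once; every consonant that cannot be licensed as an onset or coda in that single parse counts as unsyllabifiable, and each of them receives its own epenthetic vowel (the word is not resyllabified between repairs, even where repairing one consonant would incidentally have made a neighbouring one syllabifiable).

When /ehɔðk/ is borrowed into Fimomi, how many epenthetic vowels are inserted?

2

After substitution the input is /ejɔðk/.
The unsyllabifiable consonants are /ð/, /k/; each receives one epenthetic vowel.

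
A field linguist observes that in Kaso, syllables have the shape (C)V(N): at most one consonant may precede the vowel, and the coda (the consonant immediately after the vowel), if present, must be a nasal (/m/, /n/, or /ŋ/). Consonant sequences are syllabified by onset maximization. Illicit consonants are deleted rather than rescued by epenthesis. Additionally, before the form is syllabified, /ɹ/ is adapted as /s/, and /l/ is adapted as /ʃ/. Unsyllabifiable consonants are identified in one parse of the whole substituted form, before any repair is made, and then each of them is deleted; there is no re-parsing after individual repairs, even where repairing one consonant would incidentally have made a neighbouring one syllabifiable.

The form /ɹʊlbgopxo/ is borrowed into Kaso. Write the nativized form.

sʊgoxo

Substitution: /ɹ/ → /s/, /l/ → /ʃ/, giving /sʊʃbgopxo/.
The consonants /ʃ/, /b/, /p/ cannot be parsed into a legal (C)V(N) syllable (only a nasal (/m/, /n/, or /ŋ/) is licensed in coda position; onsets are limited to one consonant).
Deletion applies to /ʃ/, /b/, /p/.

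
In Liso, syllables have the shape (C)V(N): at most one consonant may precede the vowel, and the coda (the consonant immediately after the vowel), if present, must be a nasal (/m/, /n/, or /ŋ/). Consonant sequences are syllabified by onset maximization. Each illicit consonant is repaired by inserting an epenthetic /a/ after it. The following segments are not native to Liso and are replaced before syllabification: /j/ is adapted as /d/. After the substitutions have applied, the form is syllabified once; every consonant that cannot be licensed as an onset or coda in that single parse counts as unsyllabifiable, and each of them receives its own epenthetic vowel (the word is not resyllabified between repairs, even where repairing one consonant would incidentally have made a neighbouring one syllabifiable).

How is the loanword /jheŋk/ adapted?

Substitution: /j/ → /d/, giving /dheŋk/.
The consonants /d/, /k/ cannot be parsed into a legal (C)V(N) syllable (only a nasal (/m/, /n/, or /ŋ/) is licensed in coda position; onsets are limited to one consonant).
Epenthesis after each stranded consonant: /d/ → /da/, /k/ → /ka/.

daheŋka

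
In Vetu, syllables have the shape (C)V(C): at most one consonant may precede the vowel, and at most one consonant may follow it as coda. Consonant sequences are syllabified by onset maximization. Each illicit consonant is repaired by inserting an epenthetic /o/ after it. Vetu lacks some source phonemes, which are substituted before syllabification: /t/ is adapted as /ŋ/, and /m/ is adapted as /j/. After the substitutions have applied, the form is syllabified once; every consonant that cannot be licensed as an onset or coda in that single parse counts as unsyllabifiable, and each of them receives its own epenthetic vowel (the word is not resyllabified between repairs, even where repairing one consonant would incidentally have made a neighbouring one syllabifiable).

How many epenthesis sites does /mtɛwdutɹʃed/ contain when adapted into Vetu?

After substitution the input is /jŋɛwduŋɹʃed/.
The unsyllabifiable consonants are /j/, /ɹ/; each receives one epenthetic vowel.

2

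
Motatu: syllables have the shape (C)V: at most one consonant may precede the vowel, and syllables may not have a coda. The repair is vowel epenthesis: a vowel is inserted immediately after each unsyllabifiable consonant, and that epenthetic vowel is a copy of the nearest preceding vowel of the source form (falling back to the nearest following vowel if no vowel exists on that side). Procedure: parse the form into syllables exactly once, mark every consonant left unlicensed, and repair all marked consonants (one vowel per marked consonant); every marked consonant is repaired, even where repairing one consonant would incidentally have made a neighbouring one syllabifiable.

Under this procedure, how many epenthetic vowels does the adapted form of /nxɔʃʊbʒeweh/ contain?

The unsyllabifiable consonants are /n/, /b/, /h/; each receives one epenthetic vowel.

3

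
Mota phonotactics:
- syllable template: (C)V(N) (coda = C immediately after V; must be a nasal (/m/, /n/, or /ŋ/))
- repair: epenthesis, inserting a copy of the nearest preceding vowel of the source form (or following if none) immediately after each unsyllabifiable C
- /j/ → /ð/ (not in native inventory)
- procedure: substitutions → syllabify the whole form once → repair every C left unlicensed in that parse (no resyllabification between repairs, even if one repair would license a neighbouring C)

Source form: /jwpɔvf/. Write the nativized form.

Substitution: /j/ → /ð/, giving /ðwpɔvf/.
The consonants /ð/, /w/, /v/, /f/ cannot be parsed into a legal (C)V(N) syllable (only a nasal (/m/, /n/, or /ŋ/) is licensed in coda position; onsets are limited to one consonant).
Epenthesis after each stranded consonant: /ð/ → /ðɔ/, /w/ → /wɔ/, /v/ → /vɔ/, /f/ → /fɔ/.

ðɔwɔpɔvɔfɔ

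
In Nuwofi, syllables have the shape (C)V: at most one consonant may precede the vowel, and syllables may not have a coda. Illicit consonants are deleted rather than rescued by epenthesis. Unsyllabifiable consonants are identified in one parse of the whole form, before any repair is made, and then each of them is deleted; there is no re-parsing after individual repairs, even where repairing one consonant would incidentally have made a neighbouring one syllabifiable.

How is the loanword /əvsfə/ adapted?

The consonants /v/, /s/ cannot be parsed into a legal (C)V syllable (no codas are permitted; onsets are limited to one consonant).
Deletion applies to /v/, /s/.

əfə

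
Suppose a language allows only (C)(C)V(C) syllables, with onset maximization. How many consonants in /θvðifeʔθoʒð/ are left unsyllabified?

Syllabifying with onset maximization leaves /θ/, /ð/ stranded (at most one coda consonant is licensed; onsets may contain at most 2 consonants).

2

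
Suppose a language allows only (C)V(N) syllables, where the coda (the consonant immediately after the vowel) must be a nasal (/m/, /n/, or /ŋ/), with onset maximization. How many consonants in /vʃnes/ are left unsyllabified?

3

The consonants /v/, /ʃ/, /s/ cannot be parsed into a legal (C)V(N) syllable (only a nasal (/m/, /n/, or /ŋ/) is licensed in coda position; onsets are limited to one consonant).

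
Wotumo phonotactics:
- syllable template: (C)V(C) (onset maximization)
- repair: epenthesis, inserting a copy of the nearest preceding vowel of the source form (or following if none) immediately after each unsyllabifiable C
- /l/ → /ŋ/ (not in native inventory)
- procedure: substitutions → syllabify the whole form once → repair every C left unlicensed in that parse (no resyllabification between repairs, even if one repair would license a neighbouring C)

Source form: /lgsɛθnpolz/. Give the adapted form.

Substitution: /l/ → /ŋ/, giving /ŋgsɛθnpoŋz/.
Syllabifying with onset maximization leaves /ŋ/, /g/, /n/, /z/ stranded (at most one coda consonant is licensed; onsets are limited to one consonant).
Each unlicensed consonant becomes the onset of a new syllable: /ŋ/ → /ŋɛ/, /g/ → /gɛ/, /n/ → /nɛ/, /z/ → /zo/.

ŋɛgɛsɛθnɛpoŋzo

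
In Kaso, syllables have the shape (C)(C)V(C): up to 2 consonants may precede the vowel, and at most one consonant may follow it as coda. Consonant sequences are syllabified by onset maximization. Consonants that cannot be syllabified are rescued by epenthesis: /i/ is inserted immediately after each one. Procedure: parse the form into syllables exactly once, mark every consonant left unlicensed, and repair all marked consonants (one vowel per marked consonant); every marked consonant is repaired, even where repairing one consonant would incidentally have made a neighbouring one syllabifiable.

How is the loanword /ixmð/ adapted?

ixmiði

The consonants /m/, /ð/ cannot be parsed into a legal (C)(C)V(C) syllable (at most one coda consonant is licensed; onsets may contain at most 2 consonants).
Inserting the epenthetic vowel yields /m/ → /mi/, /ð/ → /ði/.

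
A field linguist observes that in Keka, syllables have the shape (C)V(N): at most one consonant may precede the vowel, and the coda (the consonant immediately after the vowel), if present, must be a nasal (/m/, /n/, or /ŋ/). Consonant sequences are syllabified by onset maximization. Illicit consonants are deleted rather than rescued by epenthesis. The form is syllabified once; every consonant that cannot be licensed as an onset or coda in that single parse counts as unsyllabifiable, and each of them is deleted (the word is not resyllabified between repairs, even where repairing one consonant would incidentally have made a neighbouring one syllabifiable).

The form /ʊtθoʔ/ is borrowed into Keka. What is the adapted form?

The consonants /t/, /ʔ/ cannot be parsed into a legal (C)V(N) syllable (only a nasal (/m/, /n/, or /ŋ/) is licensed in coda position; onsets are limited to one consonant).
Deleting the stranded consonants removes /t/, /ʔ/.

ʊθo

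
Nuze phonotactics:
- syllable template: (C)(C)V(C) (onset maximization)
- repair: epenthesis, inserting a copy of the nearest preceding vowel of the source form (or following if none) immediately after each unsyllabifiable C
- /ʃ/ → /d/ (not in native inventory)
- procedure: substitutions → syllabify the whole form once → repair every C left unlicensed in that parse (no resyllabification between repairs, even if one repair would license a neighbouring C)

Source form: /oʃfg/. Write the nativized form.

Substitution: /ʃ/ → /d/, giving /odfg/.
The consonants /f/, /g/ cannot be parsed into a legal (C)(C)V(C) syllable (at most one coda consonant is licensed; onsets may contain at most 2 consonants).
Each unlicensed consonant becomes the onset of a new syllable: /f/ → /fo/, /g/ → /go/.

odfogo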